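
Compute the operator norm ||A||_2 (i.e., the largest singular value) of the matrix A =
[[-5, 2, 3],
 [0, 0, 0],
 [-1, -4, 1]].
||A||_2 = sqrt(38) ≈ 6.1644 (= sqrt(largest eigenvalue of A^T A))

||A||_2 = sigma_max(A) = sqrt(lambda_max(A^T A)). Form the symmetric matrix M = A^T A =
[[26, -6, -16],
 [-6, 20, 2],
 [-16, 2, 10]].
Its characteristic polynomial (trace, sum of principal 2x2 minors, determinant of M give the coefficients) is
  p(λ) = det(λ I - M) = λ^3 - 56λ^2 + 684λ.
The constant term is 0, so λ = 0 is a root. Dividing out λ leaves p(λ) = λ(λ^2 - 56λ + 684). For λ^2 - 56λ + 684 the discriminant is 400. It is a perfect square (20^2), so the roots are rational: λ = (56 ± 20)/2 = 38, 18.
So the eigenvalues of A^T A are ≈ 0, 18, 38 (all ≥ 0, as they must be for A^T A). The largest is λ_max = 38, hence ||A||_2 = sqrt(λ_max) = sqrt(38) ≈ 6.1644.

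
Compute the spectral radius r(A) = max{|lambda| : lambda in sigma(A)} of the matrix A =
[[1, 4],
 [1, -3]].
r(A) = (2 + sqrt(32))/2 ≈ 3.8284

The eigenvalues of A are the roots of its characteristic polynomial. With M = A (coefficients from the trace and determinant):
  p(λ) = det(λ I - M) = λ^2 + 2λ - 7.
For λ^2 + 2λ - 7 the discriminant is 32. It is nonnegative but not a perfect square, so the roots are real and irrational: λ = (-2 ± sqrt(32))/2 ≈ 1.8284, -3.8284.
Thus the eigenvalues (to 4 decimals) are 1.8284 (modulus 1.8284); -3.8284 (modulus 3.8284). The spectral radius is the largest modulus: r(A) = (2 + sqrt(32))/2 ≈ 3.8284. (Cross-check: r(A) ≤ ||A||_2 ≈ 5.0043; equality holds whenever A is normal, though it can also hold for some non-normal A.)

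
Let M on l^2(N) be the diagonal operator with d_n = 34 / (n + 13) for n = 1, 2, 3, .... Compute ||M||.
||M|| = 17/7 (attained at n = 1)

For M diagonal, ||M|| = sup_n |d_n| = sup_n 34/(n + 13). This is positive and strictly decreasing in n, so the supremum is attained at n = 1: d_1 = 34/(1 + 13) = 17/7. Hence ||M|| = 17/7.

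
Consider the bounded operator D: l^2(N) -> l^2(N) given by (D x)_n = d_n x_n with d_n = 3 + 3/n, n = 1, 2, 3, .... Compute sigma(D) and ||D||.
sigma(D) = {3 + 3/n : n ≥ 1} ∪ {3}; ||D|| = 6

A bounded diagonal operator on l^2 with diagonal entries d_n has spectrum equal to the closure of {d_n : n ≥ 1}: every d_n is an eigenvalue (with eigenvector e_n), so {d_n} ⊂ sigma(D); the spectrum is closed, so its closure is too; and for lambda not in the closure, (D - lambda I) has bounded inverse (the diagonal entries 1/(d_n - lambda) are bounded). For our sequence d_n = 3 + 3/n, n = 1, 2, 3, ...:
  - {d_n} = {3 + 3/n : n ≥ 1}; the only limit point is 3
  - closure = {3 + 3/n : n ≥ 1} ∪ {3}
For the norm: a diagonal operator has ||D|| = sup_n |d_n|. Here d_n = 3 + 3/n is positive and decreasing, so sup_n |d_n| = d_1 = 3 + 3 = 6. So ||D|| = 6.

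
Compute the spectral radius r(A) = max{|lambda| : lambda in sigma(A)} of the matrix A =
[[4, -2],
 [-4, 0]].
r(A) = (4 + sqrt(48))/2 ≈ 5.4641

The eigenvalues of A are the roots of its characteristic polynomial. With M = A (coefficients from the trace and determinant):
  p(λ) = det(λ I - M) = λ^2 - 4λ - 8.
For λ^2 - 4λ - 8 the discriminant is 48. It is nonnegative but not a perfect square, so the roots are real and irrational: λ = (4 ± sqrt(48))/2 ≈ 5.4641, -1.4641.
Thus the eigenvalues (to 4 decimals) are 5.4641 (modulus 5.4641); -1.4641 (modulus 1.4641). The spectral radius is the largest modulus: r(A) = (4 + sqrt(48))/2 ≈ 5.4641. (Cross-check: r(A) ≤ ||A||_2 ≈ 5.8416; equality holds whenever A is normal, though it can also hold for some non-normal A.)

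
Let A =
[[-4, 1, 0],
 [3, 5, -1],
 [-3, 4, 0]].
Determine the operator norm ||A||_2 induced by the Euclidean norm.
||A||_2 ≈ 6.5306 (= sqrt(largest eigenvalue of A^T A))

||A||_2 = sigma_max(A) = sqrt(lambda_max(A^T A)). Form the symmetric matrix M = A^T A =
[[34, -1, -3],
 [-1, 42, -5],
 [-3, -5, 1]].
Its characteristic polynomial (trace, sum of principal 2x2 minors, determinant of M give the coefficients) is
  p(λ) = det(λ I - M) = λ^3 - 77λ^2 + 1469λ - 169.
No integer candidate from the rational root theorem (±divisors of 169) is a root, so the roots are irrational. The cubic discriminant is Δ = 149074224 > 0, so there are three distinct real roots. p(0) = -169 and p(1) = 1224 have opposite signs, so a root lies in (0, 1); Newton's method refines it to λ ≈ 0.1157. p(34) = 69 and p(35) = -204 have opposite signs, so a root lies in (34, 35); Newton's method refines it to λ ≈ 34.2354. p(42) = -211 and p(43) = 132 have opposite signs, so a root lies in (42, 43); Newton's method refines it to λ ≈ 42.6488. Check (Vieta): the three roots sum to 77, matching tr M = 77.
So the eigenvalues of A^T A are ≈ 0.1157, 34.2354, 42.6488 (all ≥ 0, as they must be for A^T A). The largest is λ_max ≈ 42.6488, hence ||A||_2 = sqrt(λ_max) ≈ 6.5306.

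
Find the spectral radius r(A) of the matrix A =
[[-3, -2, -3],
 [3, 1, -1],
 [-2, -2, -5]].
r(A) ≈ 6.2223

The eigenvalues of A are the roots of its characteristic polynomial. With M = A (coefficients from the trace, the sum of principal 2x2 minors, and det A):
  p(λ) = det(λ I - M) = λ^3 + 7λ^2 + 5λ + 1.
No integer candidate from the rational root theorem (±divisors of 1) is a root, so the roots are irrational. The cubic discriminant is Δ = -44 < 0, so there is one real root and a complex-conjugate pair. p(-7) = -34 and p(-6) = 7 have opposite signs, so a root lies in (-7, -6); Newton's method refines it to λ ≈ -6.2223. Dividing out (λ - (-6.2223)) leaves approximately λ^2 + 0.7777λ + 0.1607. For λ^2 + 0.7777λ + 0.1607 the discriminant is -0.038. It is negative, so the remaining roots are the complex-conjugate pair λ ≈ -0.3889 ± 0.0974i. Their product equals the constant term, so |λ|^2 ≈ 0.1607 and |λ| ≈ 0.4009.
Thus the eigenvalues (to 4 decimals) are -6.2223 (modulus 6.2223); -0.3889 ± 0.0974i (modulus 0.4009). The spectral radius is the largest modulus: r(A) ≈ 6.2223. (Cross-check: r(A) ≤ ||A||_2 ≈ 7.3726; equality holds whenever A is normal, though it can also hold for some non-normal A.)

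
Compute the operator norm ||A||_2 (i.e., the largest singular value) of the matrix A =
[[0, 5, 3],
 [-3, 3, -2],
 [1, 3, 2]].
||A||_2 ≈ 7.069 (= sqrt(largest eigenvalue of A^T A))

||A||_2 = sigma_max(A) = sqrt(lambda_max(A^T A)). Form the symmetric matrix M = A^T A =
[[10, -6, 8],
 [-6, 43, 15],
 [8, 15, 17]].
Its characteristic polynomial (trace, sum of principal 2x2 minors, determinant of M give the coefficients) is
  p(λ) = det(λ I - M) = λ^3 - 70λ^2 + 1006λ - 256.
No integer candidate from the rational root theorem (±divisors of 256) is a root, so the roots are irrational. The cubic discriminant is Δ = 858037424 > 0, so there are three distinct real roots. p(0) = -256 and p(1) = 681 have opposite signs, so a root lies in (0, 1); Newton's method refines it to λ ≈ 0.2591. p(19) = 447 and p(20) = -136 have opposite signs, so a root lies in (19, 20); Newton's method refines it to λ ≈ 19.7701. p(49) = -1383 and p(50) = 44 have opposite signs, so a root lies in (49, 50); Newton's method refines it to λ ≈ 49.9707. Check (Vieta): the three roots sum to 70, matching tr M = 70.
So the eigenvalues of A^T A are ≈ 0.2591, 19.7701, 49.9707 (all ≥ 0, as they must be for A^T A). The largest is λ_max ≈ 49.9707, hence ||A||_2 = sqrt(λ_max) ≈ 7.069.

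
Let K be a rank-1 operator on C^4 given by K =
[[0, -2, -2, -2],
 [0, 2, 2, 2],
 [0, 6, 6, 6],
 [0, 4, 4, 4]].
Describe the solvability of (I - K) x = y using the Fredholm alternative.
(I - K) is invertible (det(I - K) = -11 ≠ 0), so for every y in C^4 the equation (I - K) x = y has a unique solution.

K has rank 1, so it is an outer product K = u v^T: every row of K is a multiple of one row vector. Reading off the entries, u = (1, -1, -3, -2) and v = (0, -2, -2, -2) (row i of K equals u_i·v^T). A rank-one matrix u v^T satisfies K u = u (v·u) and kills the (3)-dimensional subspace v^⊥, so its characteristic polynomial is lambda^3 (lambda - v·u) with v·u = tr K = 12. Hence the eigenvalues of I - K are 1 (multiplicity 3) and 1 - (12) = -11, so det(I - K) = -11. (Direct check: I - K =
[[1, 2, 2, 2],
 [0, -1, -2, -2],
 [0, -6, -5, -6],
 [0, -4, -4, -3]]
has determinant -11.) The finite-dimensional Fredholm alternative says: either (I - K) is invertible, or ker(I - K) ≠ {0} and then range(I - K) = ker((I - K)^*)^⊥, with dim ker(I - K) = dim ker((I - K)^*). Since det(I - K) ≠ 0, 1 is not an eigenvalue of K and ker(I - K) = {0}, so we are in the first case: for every y there is a unique x = (I - K)^(-1) y. Explicitly, by the Sherman–Morrison formula, (I - u v^T)^(-1) = I + u v^T/(1 - v·u), i.e. (I - K)^(-1) = I + K/(-11).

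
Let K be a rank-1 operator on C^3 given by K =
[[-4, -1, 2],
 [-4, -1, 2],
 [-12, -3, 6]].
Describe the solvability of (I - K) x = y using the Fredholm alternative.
(I - K) is singular (det(I - K) = 0, i.e. 1 ∈ sigma(K)). (I - K) x = y is solvable iff y ⊥ ker((I - K)^*) = span{(-4, -1, 2)}, i.e. iff -4y_1 - y_2 + 2y_3 = 0. When solvable, the solutions are x = y + c·(1, 1, 3), c arbitrary (ker(I - K) = span{(1, 1, 3)}, dimension 1).

K has rank 1, so it is an outer product K = u v^T: every row of K is a multiple of one row vector. Reading off the entries, u = (1, 1, 3) and v = (-4, -1, 2) (row i of K equals u_i·v^T). A rank-one matrix u v^T satisfies K u = u (v·u) and kills the (2)-dimensional subspace v^⊥, so its characteristic polynomial is lambda^2 (lambda - v·u) with v·u = tr K = 1. Hence the eigenvalues of I - K are 1 (multiplicity 2) and 1 - (1) = 0, so det(I - K) = 0. (Direct check: I - K =
[[5, 1, -2],
 [4, 2, -2],
 [12, 3, -5]]
has determinant 0.) So 1 is an eigenvalue of K and (I - K) is not invertible. The finite-dimensional Fredholm alternative says: either (I - K) is invertible, or ker(I - K) ≠ {0} and then range(I - K) = ker((I - K)^*)^⊥, with dim ker(I - K) = dim ker((I - K)^*). We are in the second case, so we need both kernels. Kernel of I - K: (I - K) u = u - u (v·u) = u - u = 0, so ker(I - K) = span{u} = span{(1, 1, 3)} (it is exactly 1-dimensional because rank(I - K) = 2). Kernel of the adjoint: K is real, so (I - K)^* = I - K^T = I - v u^T, and (I - v u^T) v = v - v (u·v) = 0; hence ker((I - K)^*) = span{v} = span{(-4, -1, 2)}. Therefore (I - K) x = y is solvable iff <y, v> = 0, i.e. iff -4y_1 - y_2 + 2y_3 = 0. When this holds, K y = u (v·y) = 0, so (I - K) y = y and x = y is a particular solution; the full solution set is the line x = y + c·u = y + c·(1, 1, 3), c ∈ C.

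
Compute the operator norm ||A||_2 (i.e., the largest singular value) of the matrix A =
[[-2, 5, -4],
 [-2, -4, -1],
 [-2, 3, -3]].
||A||_2 ≈ 8.3591 (= sqrt(largest eigenvalue of A^T A))

||A||_2 = sigma_max(A) = sqrt(lambda_max(A^T A)). Form the symmetric matrix M = A^T A =
[[12, -8, 16],
 [-8, 50, -25],
 [16, -25, 26]].
Its characteristic polynomial (trace, sum of principal 2x2 minors, determinant of M give the coefficients) is
  p(λ) = det(λ I - M) = λ^3 - 88λ^2 + 1267λ - 36.
No integer candidate from the rational root theorem (±divisors of 36) is a root, so the roots are irrational. The cubic discriminant is Δ = 4269835812 > 0, so there are three distinct real roots. p(0) = -36 and p(1) = 1144 have opposite signs, so a root lies in (0, 1); Newton's method refines it to λ ≈ 0.0285. p(18) = 90 and p(19) = -872 have opposite signs, so a root lies in (18, 19); Newton's method refines it to λ ≈ 18.0965. p(69) = -3072 and p(70) = 454 have opposite signs, so a root lies in (69, 70); Newton's method refines it to λ ≈ 69.875. Check (Vieta): the three roots sum to 88, matching tr M = 88.
So the eigenvalues of A^T A are ≈ 0.0285, 18.0965, 69.875 (all ≥ 0, as they must be for A^T A). The largest is λ_max ≈ 69.875, hence ||A||_2 = sqrt(λ_max) ≈ 8.3591.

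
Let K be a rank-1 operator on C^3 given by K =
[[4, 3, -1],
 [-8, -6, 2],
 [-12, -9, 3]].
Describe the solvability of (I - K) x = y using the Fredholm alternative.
(I - K) is singular (det(I - K) = 0, i.e. 1 ∈ sigma(K)). (I - K) x = y is solvable iff y ⊥ ker((I - K)^*) = span{(4, 3, -1)}, i.e. iff 4y_1 + 3y_2 - y_3 = 0. When solvable, the solutions are x = y + c·(1, -2, -3), c arbitrary (ker(I - K) = span{(1, -2, -3)}, dimension 1).

K has rank 1, so it is an outer product K = u v^T: every row of K is a multiple of one row vector. Reading off the entries, u = (1, -2, -3) and v = (4, 3, -1) (row i of K equals u_i·v^T). A rank-one matrix u v^T satisfies K u = u (v·u) and kills the (2)-dimensional subspace v^⊥, so its characteristic polynomial is lambda^2 (lambda - v·u) with v·u = tr K = 1. Hence the eigenvalues of I - K are 1 (multiplicity 2) and 1 - (1) = 0, so det(I - K) = 0. (Direct check: I - K =
[[-3, -3, 1],
 [8, 7, -2],
 [12, 9, -2]]
has determinant 0.) So 1 is an eigenvalue of K and (I - K) is not invertible. The finite-dimensional Fredholm alternative says: either (I - K) is invertible, or ker(I - K) ≠ {0} and then range(I - K) = ker((I - K)^*)^⊥, with dim ker(I - K) = dim ker((I - K)^*). We are in the second case, so we need both kernels. Kernel of I - K: (I - K) u = u - u (v·u) = u - u = 0, so ker(I - K) = span{u} = span{(1, -2, -3)} (it is exactly 1-dimensional because rank(I - K) = 2). Kernel of the adjoint: K is real, so (I - K)^* = I - K^T = I - v u^T, and (I - v u^T) v = v - v (u·v) = 0; hence ker((I - K)^*) = span{v} = span{(4, 3, -1)}. Therefore (I - K) x = y is solvable iff <y, v> = 0, i.e. iff 4y_1 + 3y_2 - y_3 = 0. When this holds, K y = u (v·y) = 0, so (I - K) y = y and x = y is a particular solution; the full solution set is the line x = y + c·u = y + c·(1, -2, -3), c ∈ C.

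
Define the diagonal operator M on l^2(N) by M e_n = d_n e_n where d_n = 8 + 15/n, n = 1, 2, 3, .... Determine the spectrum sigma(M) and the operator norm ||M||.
sigma(M) = {8 + 15/n : n ≥ 1} ∪ {8}; ||M|| = 23

A bounded diagonal operator on l^2 with diagonal entries d_n has spectrum equal to the closure of {d_n : n ≥ 1}: every d_n is an eigenvalue (with eigenvector e_n), so {d_n} ⊂ sigma(M); the spectrum is closed, so its closure is too; and for lambda not in the closure, (M - lambda I) has bounded inverse (the diagonal entries 1/(d_n - lambda) are bounded). For our sequence d_n = 8 + 15/n, n = 1, 2, 3, ...:
  - {d_n} = {8 + 15/n : n ≥ 1}; the only limit point is 8
  - closure = {8 + 15/n : n ≥ 1} ∪ {8}
For the norm: a diagonal operator has ||M|| = sup_n |d_n|. Here d_n = 8 + 15/n is positive and decreasing, so sup_n |d_n| = d_1 = 8 + 15 = 23. So ||M|| = 23.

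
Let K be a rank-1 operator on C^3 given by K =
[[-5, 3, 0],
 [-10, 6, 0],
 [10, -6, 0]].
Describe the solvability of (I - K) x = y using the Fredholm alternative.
(I - K) is singular (det(I - K) = 0, i.e. 1 ∈ sigma(K)). (I - K) x = y is solvable iff y ⊥ ker((I - K)^*) = span{(-5, 3, 0)}, i.e. iff -5y_1 + 3y_2 = 0. When solvable, the solutions are x = y + c·(1, 2, -2), c arbitrary (ker(I - K) = span{(1, 2, -2)}, dimension 1).

K has rank 1, so it is an outer product K = u v^T: every row of K is a multiple of one row vector. Reading off the entries, u = (1, 2, -2) and v = (-5, 3, 0) (row i of K equals u_i·v^T). A rank-one matrix u v^T satisfies K u = u (v·u) and kills the (2)-dimensional subspace v^⊥, so its characteristic polynomial is lambda^2 (lambda - v·u) with v·u = tr K = 1. Hence the eigenvalues of I - K are 1 (multiplicity 2) and 1 - (1) = 0, so det(I - K) = 0. (Direct check: I - K =
[[6, -3, 0],
 [10, -5, 0],
 [-10, 6, 1]]
has determinant 0.) So 1 is an eigenvalue of K and (I - K) is not invertible. The finite-dimensional Fredholm alternative says: either (I - K) is invertible, or ker(I - K) ≠ {0} and then range(I - K) = ker((I - K)^*)^⊥, with dim ker(I - K) = dim ker((I - K)^*). We are in the second case, so we need both kernels. Kernel of I - K: (I - K) u = u - u (v·u) = u - u = 0, so ker(I - K) = span{u} = span{(1, 2, -2)} (it is exactly 1-dimensional because rank(I - K) = 2). Kernel of the adjoint: K is real, so (I - K)^* = I - K^T = I - v u^T, and (I - v u^T) v = v - v (u·v) = 0; hence ker((I - K)^*) = span{v} = span{(-5, 3, 0)}. Therefore (I - K) x = y is solvable iff <y, v> = 0, i.e. iff -5y_1 + 3y_2 = 0. When this holds, K y = u (v·y) = 0, so (I - K) y = y and x = y is a particular solution; the full solution set is the line x = y + c·u = y + c·(1, 2, -2), c ∈ C.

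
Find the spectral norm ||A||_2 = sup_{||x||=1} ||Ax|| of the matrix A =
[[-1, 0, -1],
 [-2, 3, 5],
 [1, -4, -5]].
||A||_2 = sqrt((80 + sqrt(6200))/2) ≈ 8.909 (= sqrt(largest eigenvalue of A^T A))

||A||_2 = sigma_max(A) = sqrt(lambda_max(A^T A)). Form the symmetric matrix M = A^T A =
[[6, -10, -14],
 [-10, 25, 35],
 [-14, 35, 51]].
Its characteristic polynomial (trace, sum of principal 2x2 minors, determinant of M give the coefficients) is
  p(λ) = det(λ I - M) = λ^3 - 82λ^2 + 210λ - 100.
By the rational root theorem any rational root is an integer divisor of 100. Testing λ = 2: p(2) = 8 - 328 + 420 - 100 = 0, so λ = 2 is a root. Dividing out (λ - 2) leaves p(λ) = (λ - 2)(λ^2 - 80λ + 50). For λ^2 - 80λ + 50 the discriminant is 6200. It is nonnegative but not a perfect square, so the roots are real and irrational: λ = (80 ± sqrt(6200))/2 ≈ 79.37, 0.63.
So the eigenvalues of A^T A are ≈ 0.63, 2, 79.37 (all ≥ 0, as they must be for A^T A). The largest is λ_max = (80 + sqrt(6200))/2 ≈ 79.37, hence ||A||_2 = sqrt(λ_max) = sqrt((80 + sqrt(6200))/2) ≈ 8.909.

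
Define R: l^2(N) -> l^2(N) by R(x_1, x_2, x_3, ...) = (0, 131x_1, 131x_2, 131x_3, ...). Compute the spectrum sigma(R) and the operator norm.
sigma(R) = closed disk {z in C : |z| ≤ 131}; ||R|| = 131

Note R = 131·U where U is the unit right shift (U x)_k = x_{k-1} (with x_0 := 0); so ||R|| = 131||U|| and sigma(R) = 131·sigma(U). ||R x||^2 = sum_{k≥1} |131x_k|^2 = 17161||x||^2, so ||R|| = 131 and sigma(R) ⊂ {|z| ≤ 131}. For any |lambda| < 131, the equation (R - lambda I) x = 0 forces x_1 = 0, then 131x_k = lambda x_{k+1} ⇒ x = 0, so R has no eigenvalues. But (R - lambda I) is not surjective for |lambda| < 131: solving (R - lambda I) x = e_1 would require x_n proportional to (lambda/131)^(-n), which is not in l^2. So every |lambda| < 131 lies in the residual spectrum. The boundary |lambda| = 131 is in the approximate point spectrum (the spectrum is closed). Hence sigma(R) is the closed disk of radius 131.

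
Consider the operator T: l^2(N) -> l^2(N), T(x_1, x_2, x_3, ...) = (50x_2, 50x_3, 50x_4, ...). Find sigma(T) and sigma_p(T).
sigma(T) = closed disk {z in C : |z| ≤ 50}; sigma_p(T) = open disk {z in C : |z| < 50}

Note T = 50·V where V is the unit left shift (V x)_k = x_{k+1}; so sigma(T) = 50·sigma(V) and ||T|| = 50||V||. ||T x||^2 = 2500sum_{k≥2} |x_k|^2 ≤ 2500||x||^2, with equality on {x : x_1 = 0}, so ||T|| = 50. For any lambda with |lambda| < 50, set r = lambda/50 (|r| < 1); the vector x = (1, r, r^2, ...) is in l^2 and satisfies T x = 50(r, r^2, ...) = lambda x, so lambda is an eigenvalue. On the boundary |lambda| = 50 the geometric series diverges, so no l^2 eigenvector exists, but these lambda lie in the approximate point spectrum. Hence sigma(T) is the closed disk of radius 50 and sigma_p(T) is the open disk.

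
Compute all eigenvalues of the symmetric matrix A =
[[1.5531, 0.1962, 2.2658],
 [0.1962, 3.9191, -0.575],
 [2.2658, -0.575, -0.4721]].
sigma(A) ≈ {-2, 3, 4}

A is real symmetric, so its spectrum consists of real eigenvalues. Expanding the characteristic polynomial of the displayed matrix gives
  det(λ I - A) = p(λ) = λ^3 + (-5)λ^2 + (-2)λ + (24).
Solving p(λ) = 0 yields eigenvalues ≈ -2, 3, 4. (A is shown rounded to 4 decimals, so these recover the underlying integer eigenvalues to within that precision.)
Verification: the trace of A = 5 equals the sum of eigenvalues 5, and det(A) ≈ -24.0002 matches the eigenvalue product -24.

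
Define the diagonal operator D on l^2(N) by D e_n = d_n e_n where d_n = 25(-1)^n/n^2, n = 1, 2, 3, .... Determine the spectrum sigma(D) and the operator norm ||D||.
sigma(D) = {25(-1)^n/n^2 : n ≥ 1} ∪ {0}; ||D|| = 25

A bounded diagonal operator on l^2 with diagonal entries d_n has spectrum equal to the closure of {d_n : n ≥ 1}: every d_n is an eigenvalue (with eigenvector e_n), so {d_n} ⊂ sigma(D); the spectrum is closed, so its closure is too; and for lambda not in the closure, (D - lambda I) has bounded inverse (the diagonal entries 1/(d_n - lambda) are bounded). For our sequence d_n = 25(-1)^n/n^2, n = 1, 2, 3, ...:
  - {d_n} = {25(-1)^n/n^2 : n ≥ 1}; the only limit point is 0
  - closure = {25(-1)^n/n^2 : n ≥ 1} ∪ {0}
For the norm: a diagonal operator has ||D|| = sup_n |d_n|. Here |d_n| = 25/n^2 is decreasing, so sup_n |d_n| = |d_1| = 25. So ||D|| = 25.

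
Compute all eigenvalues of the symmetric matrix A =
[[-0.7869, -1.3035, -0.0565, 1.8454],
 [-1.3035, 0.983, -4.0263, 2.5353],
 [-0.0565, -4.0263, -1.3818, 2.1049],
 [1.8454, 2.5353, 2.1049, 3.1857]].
sigma(A) ≈ {-6, -1, 4, 5}

A is real symmetric, so its spectrum consists of real eigenvalues. Expanding the characteristic polynomial of the displayed matrix gives
  det(λ I - A) = p(λ) = λ^4 + (-2)λ^3 + (-37)λ^2 + (85.9973)λ + (119.9937).
Solving p(λ) = 0 yields eigenvalues ≈ -6, -1, 4, 5. (A is shown rounded to 4 decimals, so these recover the underlying integer eigenvalues to within that precision.)
Verification: the trace of A = 2 equals the sum of eigenvalues 2, and det(A) ≈ 119.9937 matches the eigenvalue product 120.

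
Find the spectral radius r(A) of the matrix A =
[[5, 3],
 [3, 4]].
r(A) = (9 + sqrt(37))/2 ≈ 7.5414

The eigenvalues of A are the roots of its characteristic polynomial. With M = A (coefficients from the trace and determinant):
  p(λ) = det(λ I - M) = λ^2 - 9λ + 11.
For λ^2 - 9λ + 11 the discriminant is 37. It is nonnegative but not a perfect square, so the roots are real and irrational: λ = (9 ± sqrt(37))/2 ≈ 7.5414, 1.4586.
Thus the eigenvalues (to 4 decimals) are 7.5414 (modulus 7.5414); 1.4586 (modulus 1.4586). The spectral radius is the largest modulus: r(A) = (9 + sqrt(37))/2 ≈ 7.5414. (Cross-check: r(A) ≤ ||A||_2 ≈ 7.5414; equality holds whenever A is normal, though it can also hold for some non-normal A.)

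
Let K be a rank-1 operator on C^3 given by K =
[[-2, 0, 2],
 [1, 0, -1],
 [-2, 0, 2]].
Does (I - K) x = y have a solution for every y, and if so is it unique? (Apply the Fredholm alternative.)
(I - K) is invertible (det(I - K) = 1 ≠ 0), so for every y in C^3 the equation (I - K) x = y has a unique solution.

K has rank 1, so it is an outer product K = u v^T: every row of K is a multiple of one row vector. Reading off the entries, u = (2, -1, 2) and v = (-1, 0, 1) (row i of K equals u_i·v^T). A rank-one matrix u v^T satisfies K u = u (v·u) and kills the (2)-dimensional subspace v^⊥, so its characteristic polynomial is lambda^2 (lambda - v·u) with v·u = tr K = 0. Hence the eigenvalues of I - K are 1 (multiplicity 2) and 1 - (0) = 1, so det(I - K) = 1. (Direct check: I - K =
[[3, 0, -2],
 [-1, 1, 1],
 [2, 0, -1]]
has determinant 1.) The finite-dimensional Fredholm alternative says: either (I - K) is invertible, or ker(I - K) ≠ {0} and then range(I - K) = ker((I - K)^*)^⊥, with dim ker(I - K) = dim ker((I - K)^*). Since det(I - K) ≠ 0, 1 is not an eigenvalue of K and ker(I - K) = {0}, so we are in the first case: for every y there is a unique x = (I - K)^(-1) y. Explicitly, by the Sherman–Morrison formula, (I - u v^T)^(-1) = I + u v^T/(1 - v·u), i.e. (I - K)^(-1) = I + K.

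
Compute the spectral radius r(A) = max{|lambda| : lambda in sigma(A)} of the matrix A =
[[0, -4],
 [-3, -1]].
r(A) = 4

The eigenvalues of A are the roots of its characteristic polynomial. With M = A (coefficients from the trace and determinant):
  p(λ) = det(λ I - M) = λ^2 + λ - 12.
For λ^2 + λ - 12 the discriminant is 49. It is a perfect square (7^2), so the roots are rational: λ = (-1 ± 7)/2 = 3, -4.
Thus the eigenvalues (to 4 decimals) are 3 (modulus 3); -4 (modulus 4). The spectral radius is the largest modulus: r(A) = 4. (Cross-check: r(A) ≤ ||A||_2 ≈ 4.2426; equality holds whenever A is normal, though it can also hold for some non-normal A.)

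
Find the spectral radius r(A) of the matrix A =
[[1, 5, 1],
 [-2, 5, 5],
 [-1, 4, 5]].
r(A) ≈ 8.2432

The eigenvalues of A are the roots of its characteristic polynomial. With M = A (coefficients from the trace, the sum of principal 2x2 minors, and det A):
  p(λ) = det(λ I - M) = λ^3 - 11λ^2 + 26λ - 27.
No integer candidate from the rational root theorem (±divisors of 27) is a root, so the roots are irrational. The cubic discriminant is Δ = -12943 < 0, so there is one real root and a complex-conjugate pair. p(8) = -11 and p(9) = 45 have opposite signs, so a root lies in (8, 9); Newton's method refines it to λ ≈ 8.2432. Dividing out (λ - (8.2432)) leaves approximately λ^2 - 2.7568λ + 3.2754. For λ^2 - 2.7568λ + 3.2754 the discriminant is -5.5019. It is negative, so the remaining roots are the complex-conjugate pair λ ≈ 1.3784 ± 1.1728i. Their product equals the constant term, so |λ|^2 ≈ 3.2754 and |λ| ≈ 1.8098.
Thus the eigenvalues (to 4 decimals) are 8.2432 (modulus 8.2432); 1.3784 ± 1.1728i (modulus 1.8098). The spectral radius is the largest modulus: r(A) ≈ 8.2432. (Cross-check: r(A) ≤ ||A||_2 ≈ 10.5583; equality holds whenever A is normal, though it can also hold for some non-normal A.)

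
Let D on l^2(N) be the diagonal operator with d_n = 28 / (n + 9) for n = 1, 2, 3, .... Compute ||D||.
||D|| = 14/5 (attained at n = 1)

For D diagonal, ||D|| = sup_n |d_n| = sup_n 28/(n + 9). This is positive and strictly decreasing in n, so the supremum is attained at n = 1: d_1 = 28/(1 + 9) = 14/5. Hence ||D|| = 14/5.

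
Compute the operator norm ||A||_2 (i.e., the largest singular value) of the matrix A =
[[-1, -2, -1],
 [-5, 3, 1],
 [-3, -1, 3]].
||A||_2 ≈ 6.6342 (= sqrt(largest eigenvalue of A^T A))

||A||_2 = sigma_max(A) = sqrt(lambda_max(A^T A)). Form the symmetric matrix M = A^T A =
[[35, -10, -13],
 [-10, 14, 2],
 [-13, 2, 11]].
Its characteristic polynomial (trace, sum of principal 2x2 minors, determinant of M give the coefficients) is
  p(λ) = det(λ I - M) = λ^3 - 60λ^2 + 756λ - 2304.
No integer candidate from the rational root theorem (±divisors of 2304) is a root, so the roots are irrational. The cubic discriminant is Δ = 76391424 > 0, so there are three distinct real roots. p(4) = -176 and p(5) = 101 have opposite signs, so a root lies in (4, 5); Newton's method refines it to λ ≈ 4.595. p(11) = 83 and p(12) = -144 have opposite signs, so a root lies in (11, 12); Newton's method refines it to λ ≈ 11.3925. p(44) = -16 and p(45) = 1341 have opposite signs, so a root lies in (44, 45); Newton's method refines it to λ ≈ 44.0125. Check (Vieta): the three roots sum to 60, matching tr M = 60.
So the eigenvalues of A^T A are ≈ 4.595, 11.3925, 44.0125 (all ≥ 0, as they must be for A^T A). The largest is λ_max ≈ 44.0125, hence ||A||_2 = sqrt(λ_max) ≈ 6.6342.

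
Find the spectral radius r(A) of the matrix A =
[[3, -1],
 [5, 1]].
r(A) = sqrt(8) ≈ 2.8284

The eigenvalues of A are the roots of its characteristic polynomial. With M = A (coefficients from the trace and determinant):
  p(λ) = det(λ I - M) = λ^2 - 4λ + 8.
For λ^2 - 4λ + 8 the discriminant is -16. It is negative, so the roots are the complex-conjugate pair λ = 2 ± (sqrt(16)/2) i ≈ 2 ± 2i. For a conjugate pair the product of the roots equals the constant term, so |λ|^2 = 8 and |λ| = sqrt(8) ≈ 2.8284.
Thus the eigenvalues (to 4 decimals) are 2 ± 2i (modulus 2.8284). The spectral radius is the largest modulus: r(A) = sqrt(8) ≈ 2.8284. (Cross-check: r(A) ≤ ||A||_2 ≈ 5.8416; equality holds whenever A is normal, though it can also hold for some non-normal A.)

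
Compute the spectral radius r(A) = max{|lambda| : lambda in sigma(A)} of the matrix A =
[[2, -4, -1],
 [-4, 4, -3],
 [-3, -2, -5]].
r(A) ≈ 7.0799

The eigenvalues of A are the roots of its characteristic polynomial. With M = A (coefficients from the trace, the sum of principal 2x2 minors, and det A):
  p(λ) = det(λ I - M) = λ^3 - λ^2 - 47λ + 28.
No integer candidate from the rational root theorem (±divisors of 28) is a root, so the roots are irrational. The cubic discriminant is Δ = 420133 > 0, so there are three distinct real roots. p(-7) = -35 and p(-6) = 58 have opposite signs, so a root lies in (-7, -6); Newton's method refines it to λ ≈ -6.6726. p(0) = 28 and p(1) = -19 have opposite signs, so a root lies in (0, 1); Newton's method refines it to λ ≈ 0.5927. p(7) = -7 and p(8) = 100 have opposite signs, so a root lies in (7, 8); Newton's method refines it to λ ≈ 7.0799. Check (Vieta): the three roots sum to 1, matching tr M = 1.
Thus the eigenvalues (to 4 decimals) are -6.6726 (modulus 6.6726); 0.5927 (modulus 0.5927); 7.0799 (modulus 7.0799). The spectral radius is the largest modulus: r(A) ≈ 7.0799. (Cross-check: r(A) ≤ ||A||_2 ≈ 7.8809; equality holds whenever A is normal, though it can also hold for some non-normal A.)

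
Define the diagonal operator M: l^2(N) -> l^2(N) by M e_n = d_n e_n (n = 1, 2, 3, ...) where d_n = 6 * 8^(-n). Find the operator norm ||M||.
||M|| = 3/4 (attained at n = 1)

For M diagonal, ||M|| = sup_n |d_n|. The sequence d_n = 6 * 8^(-n) is positive and strictly decreasing (ratio 8^(-1) < 1), so the supremum is d_1 = 6/8 = 3/4. Hence ||M|| = 3/4.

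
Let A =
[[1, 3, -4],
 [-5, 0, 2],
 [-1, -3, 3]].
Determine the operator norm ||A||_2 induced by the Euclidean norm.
||A||_2 ≈ 7.4603 (= sqrt(largest eigenvalue of A^T A))

||A||_2 = sigma_max(A) = sqrt(lambda_max(A^T A)). Form the symmetric matrix M = A^T A =
[[27, 6, -17],
 [6, 18, -21],
 [-17, -21, 29]].
Its characteristic polynomial (trace, sum of principal 2x2 minors, determinant of M give the coefficients) is
  p(λ) = det(λ I - M) = λ^3 - 74λ^2 + 1025λ - 225.
No integer candidate from the rational root theorem (±divisors of 225) is a root, so the roots are irrational. The cubic discriminant is Δ = 1386784025 > 0, so there are three distinct real roots. p(0) = -225 and p(1) = 727 have opposite signs, so a root lies in (0, 1); Newton's method refines it to λ ≈ 0.2231. p(18) = 81 and p(19) = -605 have opposite signs, so a root lies in (18, 19); Newton's method refines it to λ ≈ 18.121. p(55) = -1325 and p(56) = 727 have opposite signs, so a root lies in (55, 56); Newton's method refines it to λ ≈ 55.6559. Check (Vieta): the three roots sum to 74, matching tr M = 74.
So the eigenvalues of A^T A are ≈ 0.2231, 18.121, 55.6559 (all ≥ 0, as they must be for A^T A). The largest is λ_max ≈ 55.6559, hence ||A||_2 = sqrt(λ_max) ≈ 7.4603.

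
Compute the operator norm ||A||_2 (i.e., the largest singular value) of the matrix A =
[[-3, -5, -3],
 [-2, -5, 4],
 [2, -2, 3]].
||A||_2 ≈ 8.0768 (= sqrt(largest eigenvalue of A^T A))

||A||_2 = sigma_max(A) = sqrt(lambda_max(A^T A)). Form the symmetric matrix M = A^T A =
[[17, 21, 7],
 [21, 54, -11],
 [7, -11, 34]].
Its characteristic polynomial (trace, sum of principal 2x2 minors, determinant of M give the coefficients) is
  p(λ) = det(λ I - M) = λ^3 - 105λ^2 + 2721λ - 8281.
No integer candidate from the rational root theorem (±divisors of 8281) is a root, so the roots are irrational. The cubic discriminant is Δ = 3433863024 > 0, so there are three distinct real roots. p(3) = -1036 and p(4) = 987 have opposite signs, so a root lies in (3, 4); Newton's method refines it to λ ≈ 3.5004. p(36) = 251 and p(37) = -696 have opposite signs, so a root lies in (36, 37); Newton's method refines it to λ ≈ 36.2642. p(65) = -416 and p(66) = 1421 have opposite signs, so a root lies in (65, 66); Newton's method refines it to λ ≈ 65.2354. Check (Vieta): the three roots sum to 105, matching tr M = 105.
So the eigenvalues of A^T A are ≈ 3.5004, 36.2642, 65.2354 (all ≥ 0, as they must be for A^T A). The largest is λ_max ≈ 65.2354, hence ||A||_2 = sqrt(λ_max) ≈ 8.0768.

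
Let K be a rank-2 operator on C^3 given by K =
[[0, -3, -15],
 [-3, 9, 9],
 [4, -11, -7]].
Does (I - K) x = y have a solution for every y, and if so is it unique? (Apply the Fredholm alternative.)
(I - K) is invertible (det(I - K) = 86 ≠ 0), so for every y in C^3 the equation (I - K) x = y has a unique solution.

K has rank 2 and factors as K = U V^T = u1 v1^T + u2 v2^T with u1 = (3, -3, 3), v1 = (1, -3, -3), u2 = (-3, 0, 1), v2 = (1, -2, 2) (multiplying out reproduces the displayed K). The nonzero eigenvalues of U V^T coincide with those of the 2 x 2 matrix G = V^T U = [[v1·u1, v1·u2], [v2·u1, v2·u2]] = [[3, -6], [15, -1]], and by the Sylvester determinant identity det(I_3 - U V^T) = det(I_2 - V^T U) = det([[-2, 6], [-15, 2]]) = (-2)(2) - (6)(-15) = 86. (Direct check: I - K =
[[1, 3, 15],
 [3, -8, -9],
 [-4, 11, 8]]
has determinant 86.) The finite-dimensional Fredholm alternative says: either (I - K) is invertible, or ker(I - K) ≠ {0} and then range(I - K) = ker((I - K)^*)^⊥, with dim ker(I - K) = dim ker((I - K)^*). Since det(I - K) ≠ 0, 1 is not an eigenvalue of K and ker(I - K) = {0}, so we are in the first case: for every y there is a unique x = (I - K)^(-1) y. (Explicitly, by the Woodbury identity, (I - U V^T)^(-1) = I + U (I_2 - G)^(-1) V^T.)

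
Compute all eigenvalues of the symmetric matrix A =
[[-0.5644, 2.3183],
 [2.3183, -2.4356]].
sigma(A) ≈ {-4, 1}

A is real symmetric, so its spectrum consists of real eigenvalues. Expanding the characteristic polynomial of the displayed matrix gives
  det(λ I - A) = p(λ) = λ^2 + (3)λ + (-4).
Solving p(λ) = 0 yields eigenvalues ≈ -4, 1. (A is shown rounded to 4 decimals, so these recover the underlying integer eigenvalues to within that precision.)
Verification: the trace of A = -3 equals the sum of eigenvalues -3, and det(A) ≈ -3.9999 matches the eigenvalue product -4.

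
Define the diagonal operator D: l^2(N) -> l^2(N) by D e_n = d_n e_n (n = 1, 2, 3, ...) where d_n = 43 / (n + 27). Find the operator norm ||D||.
||D|| = 43/28 (attained at n = 1)

For D diagonal, ||D|| = sup_n |d_n| = sup_n 43/(n + 27). This is positive and strictly decreasing in n, so the supremum is attained at n = 1: d_1 = 43/(1 + 27) = 43/28. Hence ||D|| = 43/28.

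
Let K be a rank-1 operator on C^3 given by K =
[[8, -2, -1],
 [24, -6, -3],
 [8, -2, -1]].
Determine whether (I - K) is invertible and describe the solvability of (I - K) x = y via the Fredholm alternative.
(I - K) is singular (det(I - K) = 0, i.e. 1 ∈ sigma(K)). (I - K) x = y is solvable iff y ⊥ ker((I - K)^*) = span{(8, -2, -1)}, i.e. iff 8y_1 - 2y_2 - y_3 = 0. When solvable, the solutions are x = y + c·(1, 3, 1), c arbitrary (ker(I - K) = span{(1, 3, 1)}, dimension 1).

K has rank 1, so it is an outer product K = u v^T: every row of K is a multiple of one row vector. Reading off the entries, u = (1, 3, 1) and v = (8, -2, -1) (row i of K equals u_i·v^T). A rank-one matrix u v^T satisfies K u = u (v·u) and kills the (2)-dimensional subspace v^⊥, so its characteristic polynomial is lambda^2 (lambda - v·u) with v·u = tr K = 1. Hence the eigenvalues of I - K are 1 (multiplicity 2) and 1 - (1) = 0, so det(I - K) = 0. (Direct check: I - K =
[[-7, 2, 1],
 [-24, 7, 3],
 [-8, 2, 2]]
has determinant 0.) So 1 is an eigenvalue of K and (I - K) is not invertible. The finite-dimensional Fredholm alternative says: either (I - K) is invertible, or ker(I - K) ≠ {0} and then range(I - K) = ker((I - K)^*)^⊥, with dim ker(I - K) = dim ker((I - K)^*). We are in the second case, so we need both kernels. Kernel of I - K: (I - K) u = u - u (v·u) = u - u = 0, so ker(I - K) = span{u} = span{(1, 3, 1)} (it is exactly 1-dimensional because rank(I - K) = 2). Kernel of the adjoint: K is real, so (I - K)^* = I - K^T = I - v u^T, and (I - v u^T) v = v - v (u·v) = 0; hence ker((I - K)^*) = span{v} = span{(8, -2, -1)}. Therefore (I - K) x = y is solvable iff <y, v> = 0, i.e. iff 8y_1 - 2y_2 - y_3 = 0. When this holds, K y = u (v·y) = 0, so (I - K) y = y and x = y is a particular solution; the full solution set is the line x = y + c·u = y + c·(1, 3, 1), c ∈ C.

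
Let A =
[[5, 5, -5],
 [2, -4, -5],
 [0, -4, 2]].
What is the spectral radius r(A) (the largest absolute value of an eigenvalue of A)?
r(A) ≈ 7.3183

The eigenvalues of A are the roots of its characteristic polynomial. With M = A (coefficients from the trace, the sum of principal 2x2 minors, and det A):
  p(λ) = det(λ I - M) = λ^3 - 3λ^2 - 48λ + 120.
No integer candidate from the rational root theorem (±divisors of 120) is a root, so the roots are irrational. The cubic discriminant is Δ = 398304 > 0, so there are three distinct real roots. p(-7) = -34 and p(-6) = 84 have opposite signs, so a root lies in (-7, -6); Newton's method refines it to λ ≈ -6.7482. p(2) = 20 and p(3) = -24 have opposite signs, so a root lies in (2, 3); Newton's method refines it to λ ≈ 2.4299. p(7) = -20 and p(8) = 56 have opposite signs, so a root lies in (7, 8); Newton's method refines it to λ ≈ 7.3183. Check (Vieta): the three roots sum to 3, matching tr M = 3.
Thus the eigenvalues (to 4 decimals) are -6.7482 (modulus 6.7482); 2.4299 (modulus 2.4299); 7.3183 (modulus 7.3183). The spectral radius is the largest modulus: r(A) ≈ 7.3183. (Cross-check: r(A) ≤ ||A||_2 ≈ 9.5433; equality holds whenever A is normal, though it can also hold for some non-normal A.)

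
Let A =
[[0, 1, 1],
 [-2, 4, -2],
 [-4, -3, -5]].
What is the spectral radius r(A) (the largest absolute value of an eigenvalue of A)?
r(A) = sqrt(80)/2 ≈ 4.4721

The eigenvalues of A are the roots of its characteristic polynomial. With M = A (coefficients from the trace, the sum of principal 2x2 minors, and det A):
  p(λ) = det(λ I - M) = λ^3 + λ^2 - 20λ - 20.
By the rational root theorem any rational root is an integer divisor of 20. Testing λ = -1: p(-1) = -1 + 1 + 20 - 20 = 0, so λ = -1 is a root. Dividing out (λ + 1) leaves p(λ) = (λ + 1)(λ^2 - 20). For λ^2 - 20 the discriminant is 80. It is nonnegative but not a perfect square, so the roots are real and irrational: λ = ± sqrt(80)/2 ≈ 4.4721, -4.4721.
Thus the eigenvalues (to 4 decimals) are 4.4721 (modulus 4.4721); -4.4721 (modulus 4.4721); -1 (modulus 1). The spectral radius is the largest modulus: r(A) = sqrt(80)/2 ≈ 4.4721. (Cross-check: r(A) ≤ ||A||_2 ≈ 7.2394; equality holds whenever A is normal, though it can also hold for some non-normal A.)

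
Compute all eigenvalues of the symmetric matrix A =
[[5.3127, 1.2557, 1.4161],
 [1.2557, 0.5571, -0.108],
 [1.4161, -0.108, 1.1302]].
sigma(A) ≈ {0, 1, 6}

A is real symmetric, so its spectrum consists of real eigenvalues. Expanding the characteristic polynomial of the displayed matrix gives
  det(λ I - A) = p(λ) = λ^3 + (-7)λ^2 + (6)λ + (0).
Solving p(λ) = 0 yields eigenvalues ≈ 0, 1, 6. (A is shown rounded to 4 decimals, so these recover the underlying integer eigenvalues to within that precision.)
Verification: the trace of A = 7 equals the sum of eigenvalues 7, and det(A) ≈ -0.0003 matches the eigenvalue product 0.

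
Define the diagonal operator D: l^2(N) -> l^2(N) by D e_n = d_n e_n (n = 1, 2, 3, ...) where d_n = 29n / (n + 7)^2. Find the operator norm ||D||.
||D|| = 29/28 (attained at n = 7)

For D diagonal, ||D|| = sup_n |d_n|. Treat f(x) = 29x / (x + 7)^2 for real x > 0. By the quotient rule, f'(x) = 29(7 - x)/(x + 7)^3, which is positive for x < 7 and negative for x > 7. So f has a unique maximum at x = 7, and since 7 is a positive integer, the supremum over n ≥ 1 is attained at n = 7: d_7 = 29·7/(7 + 7)^2 = 29·7/196 = 29/28. Hence ||D|| = 29/28.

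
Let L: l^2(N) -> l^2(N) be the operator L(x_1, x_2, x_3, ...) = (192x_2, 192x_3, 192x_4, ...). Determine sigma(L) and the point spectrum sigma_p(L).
sigma(L) = closed disk {z in C : |z| ≤ 192}; sigma_p(L) = open disk {z in C : |z| < 192}

Note L = 192·V where V is the unit left shift (V x)_k = x_{k+1}; so sigma(L) = 192·sigma(V) and ||L|| = 192||V||. ||L x||^2 = 36864sum_{k≥2} |x_k|^2 ≤ 36864||x||^2, with equality on {x : x_1 = 0}, so ||L|| = 192. For any lambda with |lambda| < 192, set r = lambda/192 (|r| < 1); the vector x = (1, r, r^2, ...) is in l^2 and satisfies L x = 192(r, r^2, ...) = lambda x, so lambda is an eigenvalue. On the boundary |lambda| = 192 the geometric series diverges, so no l^2 eigenvector exists, but these lambda lie in the approximate point spectrum. Hence sigma(L) is the closed disk of radius 192 and sigma_p(L) is the open disk.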